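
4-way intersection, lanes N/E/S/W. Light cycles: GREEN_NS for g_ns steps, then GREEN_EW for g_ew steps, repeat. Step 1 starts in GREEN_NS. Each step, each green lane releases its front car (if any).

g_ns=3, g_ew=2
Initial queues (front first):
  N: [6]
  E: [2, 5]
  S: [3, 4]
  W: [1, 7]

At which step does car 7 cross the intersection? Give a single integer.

Step 1 [NS]: N:car6-GO,E:wait,S:car3-GO,W:wait | queues: N=0 E=2 S=1 W=2
Step 2 [NS]: N:empty,E:wait,S:car4-GO,W:wait | queues: N=0 E=2 S=0 W=2
Step 3 [NS]: N:empty,E:wait,S:empty,W:wait | queues: N=0 E=2 S=0 W=2
Step 4 [EW]: N:wait,E:car2-GO,S:wait,W:car1-GO | queues: N=0 E=1 S=0 W=1
Step 5 [EW]: N:wait,E:car5-GO,S:wait,W:car7-GO | queues: N=0 E=0 S=0 W=0
Car 7 crosses at step 5

5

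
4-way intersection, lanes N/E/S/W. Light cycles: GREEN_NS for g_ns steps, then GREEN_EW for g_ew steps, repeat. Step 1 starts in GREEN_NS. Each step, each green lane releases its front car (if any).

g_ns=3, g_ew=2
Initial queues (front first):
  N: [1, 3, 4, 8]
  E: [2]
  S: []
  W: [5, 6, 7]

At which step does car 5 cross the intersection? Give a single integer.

Step 1 [NS]: N:car1-GO,E:wait,S:empty,W:wait | queues: N=3 E=1 S=0 W=3
Step 2 [NS]: N:car3-GO,E:wait,S:empty,W:wait | queues: N=2 E=1 S=0 W=3
Step 3 [NS]: N:car4-GO,E:wait,S:empty,W:wait | queues: N=1 E=1 S=0 W=3
Step 4 [EW]: N:wait,E:car2-GO,S:wait,W:car5-GO | queues: N=1 E=0 S=0 W=2
Step 5 [EW]: N:wait,E:empty,S:wait,W:car6-GO | queues: N=1 E=0 S=0 W=1
Step 6 [NS]: N:car8-GO,E:wait,S:empty,W:wait | queues: N=0 E=0 S=0 W=1
Step 7 [NS]: N:empty,E:wait,S:empty,W:wait | queues: N=0 E=0 S=0 W=1
Step 8 [NS]: N:empty,E:wait,S:empty,W:wait | queues: N=0 E=0 S=0 W=1
Step 9 [EW]: N:wait,E:empty,S:wait,W:car7-GO | queues: N=0 E=0 S=0 W=0
Car 5 crosses at step 4

4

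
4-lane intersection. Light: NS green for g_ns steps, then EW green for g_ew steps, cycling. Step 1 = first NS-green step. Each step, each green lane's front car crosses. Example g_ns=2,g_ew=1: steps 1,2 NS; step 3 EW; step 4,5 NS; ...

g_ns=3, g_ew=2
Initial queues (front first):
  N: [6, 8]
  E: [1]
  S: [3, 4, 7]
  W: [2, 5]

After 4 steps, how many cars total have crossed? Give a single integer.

Answer: 7

Derivation:
Step 1 [NS]: N:car6-GO,E:wait,S:car3-GO,W:wait | queues: N=1 E=1 S=2 W=2
Step 2 [NS]: N:car8-GO,E:wait,S:car4-GO,W:wait | queues: N=0 E=1 S=1 W=2
Step 3 [NS]: N:empty,E:wait,S:car7-GO,W:wait | queues: N=0 E=1 S=0 W=2
Step 4 [EW]: N:wait,E:car1-GO,S:wait,W:car2-GO | queues: N=0 E=0 S=0 W=1
Cars crossed by step 4: 7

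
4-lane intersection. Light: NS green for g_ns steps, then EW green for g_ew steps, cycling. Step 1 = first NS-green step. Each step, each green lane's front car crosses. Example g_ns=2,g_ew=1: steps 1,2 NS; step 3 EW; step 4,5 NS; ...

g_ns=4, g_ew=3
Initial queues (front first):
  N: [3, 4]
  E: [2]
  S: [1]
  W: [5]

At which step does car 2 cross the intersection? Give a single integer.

Step 1 [NS]: N:car3-GO,E:wait,S:car1-GO,W:wait | queues: N=1 E=1 S=0 W=1
Step 2 [NS]: N:car4-GO,E:wait,S:empty,W:wait | queues: N=0 E=1 S=0 W=1
Step 3 [NS]: N:empty,E:wait,S:empty,W:wait | queues: N=0 E=1 S=0 W=1
Step 4 [NS]: N:empty,E:wait,S:empty,W:wait | queues: N=0 E=1 S=0 W=1
Step 5 [EW]: N:wait,E:car2-GO,S:wait,W:car5-GO | queues: N=0 E=0 S=0 W=0
Car 2 crosses at step 5

5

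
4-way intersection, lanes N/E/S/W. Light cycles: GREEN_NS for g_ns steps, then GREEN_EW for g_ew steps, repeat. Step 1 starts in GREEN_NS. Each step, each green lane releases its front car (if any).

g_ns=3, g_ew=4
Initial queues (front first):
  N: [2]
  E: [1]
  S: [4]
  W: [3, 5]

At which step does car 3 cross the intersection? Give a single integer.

Step 1 [NS]: N:car2-GO,E:wait,S:car4-GO,W:wait | queues: N=0 E=1 S=0 W=2
Step 2 [NS]: N:empty,E:wait,S:empty,W:wait | queues: N=0 E=1 S=0 W=2
Step 3 [NS]: N:empty,E:wait,S:empty,W:wait | queues: N=0 E=1 S=0 W=2
Step 4 [EW]: N:wait,E:car1-GO,S:wait,W:car3-GO | queues: N=0 E=0 S=0 W=1
Step 5 [EW]: N:wait,E:empty,S:wait,W:car5-GO | queues: N=0 E=0 S=0 W=0
Car 3 crosses at step 4

4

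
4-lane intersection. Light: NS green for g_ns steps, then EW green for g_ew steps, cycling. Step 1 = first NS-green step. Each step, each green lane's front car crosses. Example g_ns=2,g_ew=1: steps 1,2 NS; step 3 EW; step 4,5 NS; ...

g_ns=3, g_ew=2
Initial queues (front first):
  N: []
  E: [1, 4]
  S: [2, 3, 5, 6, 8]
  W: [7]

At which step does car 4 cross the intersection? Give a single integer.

Step 1 [NS]: N:empty,E:wait,S:car2-GO,W:wait | queues: N=0 E=2 S=4 W=1
Step 2 [NS]: N:empty,E:wait,S:car3-GO,W:wait | queues: N=0 E=2 S=3 W=1
Step 3 [NS]: N:empty,E:wait,S:car5-GO,W:wait | queues: N=0 E=2 S=2 W=1
Step 4 [EW]: N:wait,E:car1-GO,S:wait,W:car7-GO | queues: N=0 E=1 S=2 W=0
Step 5 [EW]: N:wait,E:car4-GO,S:wait,W:empty | queues: N=0 E=0 S=2 W=0
Step 6 [NS]: N:empty,E:wait,S:car6-GO,W:wait | queues: N=0 E=0 S=1 W=0
Step 7 [NS]: N:empty,E:wait,S:car8-GO,W:wait | queues: N=0 E=0 S=0 W=0
Car 4 crosses at step 5

5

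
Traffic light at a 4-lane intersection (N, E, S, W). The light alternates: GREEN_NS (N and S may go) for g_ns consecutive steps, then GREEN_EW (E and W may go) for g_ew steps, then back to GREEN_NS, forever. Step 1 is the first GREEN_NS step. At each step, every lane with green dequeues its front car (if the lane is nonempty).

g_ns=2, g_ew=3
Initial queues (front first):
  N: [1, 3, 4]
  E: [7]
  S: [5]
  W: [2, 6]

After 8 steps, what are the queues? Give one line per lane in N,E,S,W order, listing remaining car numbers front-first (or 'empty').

Step 1 [NS]: N:car1-GO,E:wait,S:car5-GO,W:wait | queues: N=2 E=1 S=0 W=2
Step 2 [NS]: N:car3-GO,E:wait,S:empty,W:wait | queues: N=1 E=1 S=0 W=2
Step 3 [EW]: N:wait,E:car7-GO,S:wait,W:car2-GO | queues: N=1 E=0 S=0 W=1
Step 4 [EW]: N:wait,E:empty,S:wait,W:car6-GO | queues: N=1 E=0 S=0 W=0
Step 5 [EW]: N:wait,E:empty,S:wait,W:empty | queues: N=1 E=0 S=0 W=0
Step 6 [NS]: N:car4-GO,E:wait,S:empty,W:wait | queues: N=0 E=0 S=0 W=0

N: empty
E: empty
S: empty
W: empty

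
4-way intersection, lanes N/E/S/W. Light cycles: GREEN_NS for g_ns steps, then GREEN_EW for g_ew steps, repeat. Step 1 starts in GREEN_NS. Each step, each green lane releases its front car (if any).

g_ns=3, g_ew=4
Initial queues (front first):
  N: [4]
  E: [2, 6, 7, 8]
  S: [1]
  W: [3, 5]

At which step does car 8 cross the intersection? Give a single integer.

Step 1 [NS]: N:car4-GO,E:wait,S:car1-GO,W:wait | queues: N=0 E=4 S=0 W=2
Step 2 [NS]: N:empty,E:wait,S:empty,W:wait | queues: N=0 E=4 S=0 W=2
Step 3 [NS]: N:empty,E:wait,S:empty,W:wait | queues: N=0 E=4 S=0 W=2
Step 4 [EW]: N:wait,E:car2-GO,S:wait,W:car3-GO | queues: N=0 E=3 S=0 W=1
Step 5 [EW]: N:wait,E:car6-GO,S:wait,W:car5-GO | queues: N=0 E=2 S=0 W=0
Step 6 [EW]: N:wait,E:car7-GO,S:wait,W:empty | queues: N=0 E=1 S=0 W=0
Step 7 [EW]: N:wait,E:car8-GO,S:wait,W:empty | queues: N=0 E=0 S=0 W=0
Car 8 crosses at step 7

7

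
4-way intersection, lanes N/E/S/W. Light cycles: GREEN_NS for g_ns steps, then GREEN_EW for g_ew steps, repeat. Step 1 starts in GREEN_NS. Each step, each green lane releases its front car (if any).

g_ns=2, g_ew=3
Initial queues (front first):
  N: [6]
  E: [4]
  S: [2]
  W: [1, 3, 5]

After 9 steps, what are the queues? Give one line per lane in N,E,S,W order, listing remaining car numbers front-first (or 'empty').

Step 1 [NS]: N:car6-GO,E:wait,S:car2-GO,W:wait | queues: N=0 E=1 S=0 W=3
Step 2 [NS]: N:empty,E:wait,S:empty,W:wait | queues: N=0 E=1 S=0 W=3
Step 3 [EW]: N:wait,E:car4-GO,S:wait,W:car1-GO | queues: N=0 E=0 S=0 W=2
Step 4 [EW]: N:wait,E:empty,S:wait,W:car3-GO | queues: N=0 E=0 S=0 W=1
Step 5 [EW]: N:wait,E:empty,S:wait,W:car5-GO | queues: N=0 E=0 S=0 W=0

N: empty
E: empty
S: empty
W: empty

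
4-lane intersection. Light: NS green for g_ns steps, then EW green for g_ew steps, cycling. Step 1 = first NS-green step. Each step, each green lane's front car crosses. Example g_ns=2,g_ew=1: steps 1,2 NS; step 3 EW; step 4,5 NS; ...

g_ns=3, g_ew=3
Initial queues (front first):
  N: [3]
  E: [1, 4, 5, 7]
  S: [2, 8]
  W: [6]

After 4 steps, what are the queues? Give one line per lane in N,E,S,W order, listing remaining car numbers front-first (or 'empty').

Step 1 [NS]: N:car3-GO,E:wait,S:car2-GO,W:wait | queues: N=0 E=4 S=1 W=1
Step 2 [NS]: N:empty,E:wait,S:car8-GO,W:wait | queues: N=0 E=4 S=0 W=1
Step 3 [NS]: N:empty,E:wait,S:empty,W:wait | queues: N=0 E=4 S=0 W=1
Step 4 [EW]: N:wait,E:car1-GO,S:wait,W:car6-GO | queues: N=0 E=3 S=0 W=0

N: empty
E: 4 5 7
S: empty
W: empty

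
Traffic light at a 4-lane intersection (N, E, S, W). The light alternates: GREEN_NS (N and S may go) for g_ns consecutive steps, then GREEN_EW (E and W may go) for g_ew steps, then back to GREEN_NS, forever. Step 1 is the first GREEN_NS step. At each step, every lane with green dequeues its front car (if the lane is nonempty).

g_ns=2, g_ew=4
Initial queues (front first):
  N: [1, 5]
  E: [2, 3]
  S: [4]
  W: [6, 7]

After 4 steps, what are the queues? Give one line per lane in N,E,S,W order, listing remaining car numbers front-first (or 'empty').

Step 1 [NS]: N:car1-GO,E:wait,S:car4-GO,W:wait | queues: N=1 E=2 S=0 W=2
Step 2 [NS]: N:car5-GO,E:wait,S:empty,W:wait | queues: N=0 E=2 S=0 W=2
Step 3 [EW]: N:wait,E:car2-GO,S:wait,W:car6-GO | queues: N=0 E=1 S=0 W=1
Step 4 [EW]: N:wait,E:car3-GO,S:wait,W:car7-GO | queues: N=0 E=0 S=0 W=0

N: empty
E: empty
S: empty
W: empty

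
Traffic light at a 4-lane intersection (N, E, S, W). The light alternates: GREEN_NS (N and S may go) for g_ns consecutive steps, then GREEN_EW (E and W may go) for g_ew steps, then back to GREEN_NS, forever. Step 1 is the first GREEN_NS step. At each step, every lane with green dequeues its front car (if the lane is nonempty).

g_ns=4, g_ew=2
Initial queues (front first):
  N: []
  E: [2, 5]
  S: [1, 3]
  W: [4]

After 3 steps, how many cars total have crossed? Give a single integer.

Answer: 2

Derivation:
Step 1 [NS]: N:empty,E:wait,S:car1-GO,W:wait | queues: N=0 E=2 S=1 W=1
Step 2 [NS]: N:empty,E:wait,S:car3-GO,W:wait | queues: N=0 E=2 S=0 W=1
Step 3 [NS]: N:empty,E:wait,S:empty,W:wait | queues: N=0 E=2 S=0 W=1
Cars crossed by step 3: 2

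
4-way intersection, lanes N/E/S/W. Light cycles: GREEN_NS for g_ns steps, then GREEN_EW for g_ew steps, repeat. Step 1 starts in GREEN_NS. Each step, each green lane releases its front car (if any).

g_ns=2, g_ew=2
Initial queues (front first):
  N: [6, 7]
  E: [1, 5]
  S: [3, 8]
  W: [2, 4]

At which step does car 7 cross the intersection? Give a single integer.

Step 1 [NS]: N:car6-GO,E:wait,S:car3-GO,W:wait | queues: N=1 E=2 S=1 W=2
Step 2 [NS]: N:car7-GO,E:wait,S:car8-GO,W:wait | queues: N=0 E=2 S=0 W=2
Step 3 [EW]: N:wait,E:car1-GO,S:wait,W:car2-GO | queues: N=0 E=1 S=0 W=1
Step 4 [EW]: N:wait,E:car5-GO,S:wait,W:car4-GO | queues: N=0 E=0 S=0 W=0
Car 7 crosses at step 2

2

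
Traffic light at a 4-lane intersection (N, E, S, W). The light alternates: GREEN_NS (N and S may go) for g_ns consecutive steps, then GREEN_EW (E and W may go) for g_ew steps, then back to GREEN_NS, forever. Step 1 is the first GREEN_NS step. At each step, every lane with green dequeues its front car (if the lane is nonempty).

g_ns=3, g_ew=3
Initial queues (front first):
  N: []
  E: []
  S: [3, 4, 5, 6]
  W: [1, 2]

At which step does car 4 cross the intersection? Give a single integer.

Step 1 [NS]: N:empty,E:wait,S:car3-GO,W:wait | queues: N=0 E=0 S=3 W=2
Step 2 [NS]: N:empty,E:wait,S:car4-GO,W:wait | queues: N=0 E=0 S=2 W=2
Step 3 [NS]: N:empty,E:wait,S:car5-GO,W:wait | queues: N=0 E=0 S=1 W=2
Step 4 [EW]: N:wait,E:empty,S:wait,W:car1-GO | queues: N=0 E=0 S=1 W=1
Step 5 [EW]: N:wait,E:empty,S:wait,W:car2-GO | queues: N=0 E=0 S=1 W=0
Step 6 [EW]: N:wait,E:empty,S:wait,W:empty | queues: N=0 E=0 S=1 W=0
Step 7 [NS]: N:empty,E:wait,S:car6-GO,W:wait | queues: N=0 E=0 S=0 W=0
Car 4 crosses at step 2

2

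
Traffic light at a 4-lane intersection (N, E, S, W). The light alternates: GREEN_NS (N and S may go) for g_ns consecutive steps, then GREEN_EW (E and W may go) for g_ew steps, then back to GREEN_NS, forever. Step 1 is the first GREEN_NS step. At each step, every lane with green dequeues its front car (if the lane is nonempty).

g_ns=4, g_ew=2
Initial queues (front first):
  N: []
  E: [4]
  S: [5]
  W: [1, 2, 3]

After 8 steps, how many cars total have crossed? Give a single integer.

Step 1 [NS]: N:empty,E:wait,S:car5-GO,W:wait | queues: N=0 E=1 S=0 W=3
Step 2 [NS]: N:empty,E:wait,S:empty,W:wait | queues: N=0 E=1 S=0 W=3
Step 3 [NS]: N:empty,E:wait,S:empty,W:wait | queues: N=0 E=1 S=0 W=3
Step 4 [NS]: N:empty,E:wait,S:empty,W:wait | queues: N=0 E=1 S=0 W=3
Step 5 [EW]: N:wait,E:car4-GO,S:wait,W:car1-GO | queues: N=0 E=0 S=0 W=2
Step 6 [EW]: N:wait,E:empty,S:wait,W:car2-GO | queues: N=0 E=0 S=0 W=1
Step 7 [NS]: N:empty,E:wait,S:empty,W:wait | queues: N=0 E=0 S=0 W=1
Step 8 [NS]: N:empty,E:wait,S:empty,W:wait | queues: N=0 E=0 S=0 W=1
Cars crossed by step 8: 4

Answer: 4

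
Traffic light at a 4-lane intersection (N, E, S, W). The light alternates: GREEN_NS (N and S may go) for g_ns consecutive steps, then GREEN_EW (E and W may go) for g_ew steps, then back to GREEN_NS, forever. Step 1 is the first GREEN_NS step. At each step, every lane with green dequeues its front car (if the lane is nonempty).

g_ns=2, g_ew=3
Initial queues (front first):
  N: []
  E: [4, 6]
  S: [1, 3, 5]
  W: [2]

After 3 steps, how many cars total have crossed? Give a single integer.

Answer: 4

Derivation:
Step 1 [NS]: N:empty,E:wait,S:car1-GO,W:wait | queues: N=0 E=2 S=2 W=1
Step 2 [NS]: N:empty,E:wait,S:car3-GO,W:wait | queues: N=0 E=2 S=1 W=1
Step 3 [EW]: N:wait,E:car4-GO,S:wait,W:car2-GO | queues: N=0 E=1 S=1 W=0
Cars crossed by step 3: 4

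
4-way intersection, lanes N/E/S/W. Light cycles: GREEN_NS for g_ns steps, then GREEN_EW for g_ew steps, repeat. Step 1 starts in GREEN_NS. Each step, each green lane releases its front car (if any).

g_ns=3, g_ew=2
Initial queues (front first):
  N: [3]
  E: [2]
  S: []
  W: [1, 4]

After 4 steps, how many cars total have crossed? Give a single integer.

Step 1 [NS]: N:car3-GO,E:wait,S:empty,W:wait | queues: N=0 E=1 S=0 W=2
Step 2 [NS]: N:empty,E:wait,S:empty,W:wait | queues: N=0 E=1 S=0 W=2
Step 3 [NS]: N:empty,E:wait,S:empty,W:wait | queues: N=0 E=1 S=0 W=2
Step 4 [EW]: N:wait,E:car2-GO,S:wait,W:car1-GO | queues: N=0 E=0 S=0 W=1
Cars crossed by step 4: 3

Answer: 3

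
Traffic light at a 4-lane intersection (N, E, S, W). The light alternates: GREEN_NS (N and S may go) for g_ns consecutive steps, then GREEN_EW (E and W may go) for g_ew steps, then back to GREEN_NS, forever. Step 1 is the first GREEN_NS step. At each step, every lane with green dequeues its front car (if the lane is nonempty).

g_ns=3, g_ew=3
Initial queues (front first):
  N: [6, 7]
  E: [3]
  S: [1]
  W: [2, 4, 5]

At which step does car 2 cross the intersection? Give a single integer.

Step 1 [NS]: N:car6-GO,E:wait,S:car1-GO,W:wait | queues: N=1 E=1 S=0 W=3
Step 2 [NS]: N:car7-GO,E:wait,S:empty,W:wait | queues: N=0 E=1 S=0 W=3
Step 3 [NS]: N:empty,E:wait,S:empty,W:wait | queues: N=0 E=1 S=0 W=3
Step 4 [EW]: N:wait,E:car3-GO,S:wait,W:car2-GO | queues: N=0 E=0 S=0 W=2
Step 5 [EW]: N:wait,E:empty,S:wait,W:car4-GO | queues: N=0 E=0 S=0 W=1
Step 6 [EW]: N:wait,E:empty,S:wait,W:car5-GO | queues: N=0 E=0 S=0 W=0
Car 2 crosses at step 4

4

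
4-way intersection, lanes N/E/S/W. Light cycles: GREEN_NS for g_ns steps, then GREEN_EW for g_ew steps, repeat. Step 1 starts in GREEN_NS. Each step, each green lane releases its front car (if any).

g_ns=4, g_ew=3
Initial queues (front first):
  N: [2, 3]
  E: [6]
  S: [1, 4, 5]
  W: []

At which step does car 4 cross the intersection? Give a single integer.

Step 1 [NS]: N:car2-GO,E:wait,S:car1-GO,W:wait | queues: N=1 E=1 S=2 W=0
Step 2 [NS]: N:car3-GO,E:wait,S:car4-GO,W:wait | queues: N=0 E=1 S=1 W=0
Step 3 [NS]: N:empty,E:wait,S:car5-GO,W:wait | queues: N=0 E=1 S=0 W=0
Step 4 [NS]: N:empty,E:wait,S:empty,W:wait | queues: N=0 E=1 S=0 W=0
Step 5 [EW]: N:wait,E:car6-GO,S:wait,W:empty | queues: N=0 E=0 S=0 W=0
Car 4 crosses at step 2

2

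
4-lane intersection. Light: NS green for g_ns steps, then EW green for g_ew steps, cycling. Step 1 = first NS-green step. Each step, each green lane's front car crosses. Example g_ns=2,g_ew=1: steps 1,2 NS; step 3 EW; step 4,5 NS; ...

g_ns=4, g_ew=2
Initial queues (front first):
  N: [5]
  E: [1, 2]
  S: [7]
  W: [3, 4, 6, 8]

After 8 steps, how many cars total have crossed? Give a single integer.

Answer: 6

Derivation:
Step 1 [NS]: N:car5-GO,E:wait,S:car7-GO,W:wait | queues: N=0 E=2 S=0 W=4
Step 2 [NS]: N:empty,E:wait,S:empty,W:wait | queues: N=0 E=2 S=0 W=4
Step 3 [NS]: N:empty,E:wait,S:empty,W:wait | queues: N=0 E=2 S=0 W=4
Step 4 [NS]: N:empty,E:wait,S:empty,W:wait | queues: N=0 E=2 S=0 W=4
Step 5 [EW]: N:wait,E:car1-GO,S:wait,W:car3-GO | queues: N=0 E=1 S=0 W=3
Step 6 [EW]: N:wait,E:car2-GO,S:wait,W:car4-GO | queues: N=0 E=0 S=0 W=2
Step 7 [NS]: N:empty,E:wait,S:empty,W:wait | queues: N=0 E=0 S=0 W=2
Step 8 [NS]: N:empty,E:wait,S:empty,W:wait | queues: N=0 E=0 S=0 W=2
Cars crossed by step 8: 6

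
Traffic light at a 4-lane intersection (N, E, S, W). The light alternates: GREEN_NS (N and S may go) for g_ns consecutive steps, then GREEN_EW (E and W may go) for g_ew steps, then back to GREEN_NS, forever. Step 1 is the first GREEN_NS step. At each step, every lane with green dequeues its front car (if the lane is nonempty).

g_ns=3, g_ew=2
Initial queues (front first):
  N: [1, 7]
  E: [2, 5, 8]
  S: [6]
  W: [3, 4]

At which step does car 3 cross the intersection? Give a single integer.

Step 1 [NS]: N:car1-GO,E:wait,S:car6-GO,W:wait | queues: N=1 E=3 S=0 W=2
Step 2 [NS]: N:car7-GO,E:wait,S:empty,W:wait | queues: N=0 E=3 S=0 W=2
Step 3 [NS]: N:empty,E:wait,S:empty,W:wait | queues: N=0 E=3 S=0 W=2
Step 4 [EW]: N:wait,E:car2-GO,S:wait,W:car3-GO | queues: N=0 E=2 S=0 W=1
Step 5 [EW]: N:wait,E:car5-GO,S:wait,W:car4-GO | queues: N=0 E=1 S=0 W=0
Step 6 [NS]: N:empty,E:wait,S:empty,W:wait | queues: N=0 E=1 S=0 W=0
Step 7 [NS]: N:empty,E:wait,S:empty,W:wait | queues: N=0 E=1 S=0 W=0
Step 8 [NS]: N:empty,E:wait,S:empty,W:wait | queues: N=0 E=1 S=0 W=0
Step 9 [EW]: N:wait,E:car8-GO,S:wait,W:empty | queues: N=0 E=0 S=0 W=0
Car 3 crosses at step 4

4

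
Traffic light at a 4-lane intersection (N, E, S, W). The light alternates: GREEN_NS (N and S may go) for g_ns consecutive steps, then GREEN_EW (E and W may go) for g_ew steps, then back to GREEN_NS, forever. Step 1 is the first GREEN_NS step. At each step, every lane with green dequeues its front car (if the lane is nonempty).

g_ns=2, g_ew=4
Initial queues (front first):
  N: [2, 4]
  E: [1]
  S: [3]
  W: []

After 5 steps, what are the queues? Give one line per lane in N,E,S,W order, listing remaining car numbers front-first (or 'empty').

Step 1 [NS]: N:car2-GO,E:wait,S:car3-GO,W:wait | queues: N=1 E=1 S=0 W=0
Step 2 [NS]: N:car4-GO,E:wait,S:empty,W:wait | queues: N=0 E=1 S=0 W=0
Step 3 [EW]: N:wait,E:car1-GO,S:wait,W:empty | queues: N=0 E=0 S=0 W=0

N: empty
E: empty
S: empty
W: empty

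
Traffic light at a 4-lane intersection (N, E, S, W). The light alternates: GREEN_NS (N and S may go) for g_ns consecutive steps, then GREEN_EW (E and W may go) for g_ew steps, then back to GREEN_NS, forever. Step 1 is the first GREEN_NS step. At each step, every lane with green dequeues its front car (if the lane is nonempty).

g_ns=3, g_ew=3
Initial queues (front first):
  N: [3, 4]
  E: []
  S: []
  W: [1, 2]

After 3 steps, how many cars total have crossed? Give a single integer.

Answer: 2

Derivation:
Step 1 [NS]: N:car3-GO,E:wait,S:empty,W:wait | queues: N=1 E=0 S=0 W=2
Step 2 [NS]: N:car4-GO,E:wait,S:empty,W:wait | queues: N=0 E=0 S=0 W=2
Step 3 [NS]: N:empty,E:wait,S:empty,W:wait | queues: N=0 E=0 S=0 W=2
Cars crossed by step 3: 2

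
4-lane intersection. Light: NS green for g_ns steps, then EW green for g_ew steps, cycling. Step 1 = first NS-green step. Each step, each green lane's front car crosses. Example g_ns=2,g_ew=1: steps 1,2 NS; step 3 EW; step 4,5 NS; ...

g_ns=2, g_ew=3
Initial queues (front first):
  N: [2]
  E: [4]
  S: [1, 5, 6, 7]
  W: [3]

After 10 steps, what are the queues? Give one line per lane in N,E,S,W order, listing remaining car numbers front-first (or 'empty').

Step 1 [NS]: N:car2-GO,E:wait,S:car1-GO,W:wait | queues: N=0 E=1 S=3 W=1
Step 2 [NS]: N:empty,E:wait,S:car5-GO,W:wait | queues: N=0 E=1 S=2 W=1
Step 3 [EW]: N:wait,E:car4-GO,S:wait,W:car3-GO | queues: N=0 E=0 S=2 W=0
Step 4 [EW]: N:wait,E:empty,S:wait,W:empty | queues: N=0 E=0 S=2 W=0
Step 5 [EW]: N:wait,E:empty,S:wait,W:empty | queues: N=0 E=0 S=2 W=0
Step 6 [NS]: N:empty,E:wait,S:car6-GO,W:wait | queues: N=0 E=0 S=1 W=0
Step 7 [NS]: N:empty,E:wait,S:car7-GO,W:wait | queues: N=0 E=0 S=0 W=0

N: empty
E: empty
S: empty
W: empty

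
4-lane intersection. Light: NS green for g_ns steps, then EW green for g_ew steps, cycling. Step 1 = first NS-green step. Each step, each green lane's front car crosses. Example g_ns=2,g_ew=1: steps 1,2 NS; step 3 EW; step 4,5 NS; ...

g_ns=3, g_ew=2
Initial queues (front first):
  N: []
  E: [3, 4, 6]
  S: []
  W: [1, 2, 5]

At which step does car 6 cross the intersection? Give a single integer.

Step 1 [NS]: N:empty,E:wait,S:empty,W:wait | queues: N=0 E=3 S=0 W=3
Step 2 [NS]: N:empty,E:wait,S:empty,W:wait | queues: N=0 E=3 S=0 W=3
Step 3 [NS]: N:empty,E:wait,S:empty,W:wait | queues: N=0 E=3 S=0 W=3
Step 4 [EW]: N:wait,E:car3-GO,S:wait,W:car1-GO | queues: N=0 E=2 S=0 W=2
Step 5 [EW]: N:wait,E:car4-GO,S:wait,W:car2-GO | queues: N=0 E=1 S=0 W=1
Step 6 [NS]: N:empty,E:wait,S:empty,W:wait | queues: N=0 E=1 S=0 W=1
Step 7 [NS]: N:empty,E:wait,S:empty,W:wait | queues: N=0 E=1 S=0 W=1
Step 8 [NS]: N:empty,E:wait,S:empty,W:wait | queues: N=0 E=1 S=0 W=1
Step 9 [EW]: N:wait,E:car6-GO,S:wait,W:car5-GO | queues: N=0 E=0 S=0 W=0
Car 6 crosses at step 9

9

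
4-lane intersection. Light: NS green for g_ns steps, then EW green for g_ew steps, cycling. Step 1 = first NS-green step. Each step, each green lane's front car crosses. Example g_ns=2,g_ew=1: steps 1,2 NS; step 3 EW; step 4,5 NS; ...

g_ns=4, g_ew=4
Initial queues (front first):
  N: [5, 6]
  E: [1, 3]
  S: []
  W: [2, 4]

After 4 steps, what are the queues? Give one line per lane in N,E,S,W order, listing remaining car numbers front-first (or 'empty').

Step 1 [NS]: N:car5-GO,E:wait,S:empty,W:wait | queues: N=1 E=2 S=0 W=2
Step 2 [NS]: N:car6-GO,E:wait,S:empty,W:wait | queues: N=0 E=2 S=0 W=2
Step 3 [NS]: N:empty,E:wait,S:empty,W:wait | queues: N=0 E=2 S=0 W=2
Step 4 [NS]: N:empty,E:wait,S:empty,W:wait | queues: N=0 E=2 S=0 W=2

N: empty
E: 1 3
S: empty
W: 2 4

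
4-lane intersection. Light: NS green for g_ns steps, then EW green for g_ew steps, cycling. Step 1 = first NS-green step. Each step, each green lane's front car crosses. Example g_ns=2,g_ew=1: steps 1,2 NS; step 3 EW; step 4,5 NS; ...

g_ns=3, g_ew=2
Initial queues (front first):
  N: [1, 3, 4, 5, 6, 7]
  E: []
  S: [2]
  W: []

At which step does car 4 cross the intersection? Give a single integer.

Step 1 [NS]: N:car1-GO,E:wait,S:car2-GO,W:wait | queues: N=5 E=0 S=0 W=0
Step 2 [NS]: N:car3-GO,E:wait,S:empty,W:wait | queues: N=4 E=0 S=0 W=0
Step 3 [NS]: N:car4-GO,E:wait,S:empty,W:wait | queues: N=3 E=0 S=0 W=0
Step 4 [EW]: N:wait,E:empty,S:wait,W:empty | queues: N=3 E=0 S=0 W=0
Step 5 [EW]: N:wait,E:empty,S:wait,W:empty | queues: N=3 E=0 S=0 W=0
Step 6 [NS]: N:car5-GO,E:wait,S:empty,W:wait | queues: N=2 E=0 S=0 W=0
Step 7 [NS]: N:car6-GO,E:wait,S:empty,W:wait | queues: N=1 E=0 S=0 W=0
Step 8 [NS]: N:car7-GO,E:wait,S:empty,W:wait | queues: N=0 E=0 S=0 W=0
Car 4 crosses at step 3

3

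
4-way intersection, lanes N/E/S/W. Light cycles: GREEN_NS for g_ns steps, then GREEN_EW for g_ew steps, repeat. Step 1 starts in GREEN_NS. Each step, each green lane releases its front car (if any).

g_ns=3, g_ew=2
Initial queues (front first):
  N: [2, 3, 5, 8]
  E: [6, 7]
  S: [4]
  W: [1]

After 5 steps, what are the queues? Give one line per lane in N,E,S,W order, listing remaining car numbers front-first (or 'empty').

Step 1 [NS]: N:car2-GO,E:wait,S:car4-GO,W:wait | queues: N=3 E=2 S=0 W=1
Step 2 [NS]: N:car3-GO,E:wait,S:empty,W:wait | queues: N=2 E=2 S=0 W=1
Step 3 [NS]: N:car5-GO,E:wait,S:empty,W:wait | queues: N=1 E=2 S=0 W=1
Step 4 [EW]: N:wait,E:car6-GO,S:wait,W:car1-GO | queues: N=1 E=1 S=0 W=0
Step 5 [EW]: N:wait,E:car7-GO,S:wait,W:empty | queues: N=1 E=0 S=0 W=0

N: 8
E: empty
S: empty
W: empty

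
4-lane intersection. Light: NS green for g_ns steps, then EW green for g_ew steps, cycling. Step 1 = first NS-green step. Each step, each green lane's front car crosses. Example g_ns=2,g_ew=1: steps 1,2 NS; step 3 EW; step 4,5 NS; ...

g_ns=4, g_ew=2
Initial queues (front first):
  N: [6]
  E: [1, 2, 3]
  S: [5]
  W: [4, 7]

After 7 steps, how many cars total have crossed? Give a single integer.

Step 1 [NS]: N:car6-GO,E:wait,S:car5-GO,W:wait | queues: N=0 E=3 S=0 W=2
Step 2 [NS]: N:empty,E:wait,S:empty,W:wait | queues: N=0 E=3 S=0 W=2
Step 3 [NS]: N:empty,E:wait,S:empty,W:wait | queues: N=0 E=3 S=0 W=2
Step 4 [NS]: N:empty,E:wait,S:empty,W:wait | queues: N=0 E=3 S=0 W=2
Step 5 [EW]: N:wait,E:car1-GO,S:wait,W:car4-GO | queues: N=0 E=2 S=0 W=1
Step 6 [EW]: N:wait,E:car2-GO,S:wait,W:car7-GO | queues: N=0 E=1 S=0 W=0
Step 7 [NS]: N:empty,E:wait,S:empty,W:wait | queues: N=0 E=1 S=0 W=0
Cars crossed by step 7: 6

Answer: 6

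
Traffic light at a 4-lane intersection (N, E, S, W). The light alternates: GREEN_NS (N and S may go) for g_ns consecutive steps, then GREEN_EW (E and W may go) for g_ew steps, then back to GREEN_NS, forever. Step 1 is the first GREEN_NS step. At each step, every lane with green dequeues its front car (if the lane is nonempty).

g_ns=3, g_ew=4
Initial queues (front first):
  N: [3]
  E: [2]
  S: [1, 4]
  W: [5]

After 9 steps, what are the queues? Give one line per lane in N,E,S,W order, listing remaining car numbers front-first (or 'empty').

Step 1 [NS]: N:car3-GO,E:wait,S:car1-GO,W:wait | queues: N=0 E=1 S=1 W=1
Step 2 [NS]: N:empty,E:wait,S:car4-GO,W:wait | queues: N=0 E=1 S=0 W=1
Step 3 [NS]: N:empty,E:wait,S:empty,W:wait | queues: N=0 E=1 S=0 W=1
Step 4 [EW]: N:wait,E:car2-GO,S:wait,W:car5-GO | queues: N=0 E=0 S=0 W=0

N: empty
E: empty
S: empty
W: empty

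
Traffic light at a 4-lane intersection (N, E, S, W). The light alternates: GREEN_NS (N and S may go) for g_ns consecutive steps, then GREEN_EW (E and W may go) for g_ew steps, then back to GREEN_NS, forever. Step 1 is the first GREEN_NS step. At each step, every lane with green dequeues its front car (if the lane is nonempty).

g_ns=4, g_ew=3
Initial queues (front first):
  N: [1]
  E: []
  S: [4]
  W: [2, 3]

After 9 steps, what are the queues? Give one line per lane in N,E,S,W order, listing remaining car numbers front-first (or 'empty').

Step 1 [NS]: N:car1-GO,E:wait,S:car4-GO,W:wait | queues: N=0 E=0 S=0 W=2
Step 2 [NS]: N:empty,E:wait,S:empty,W:wait | queues: N=0 E=0 S=0 W=2
Step 3 [NS]: N:empty,E:wait,S:empty,W:wait | queues: N=0 E=0 S=0 W=2
Step 4 [NS]: N:empty,E:wait,S:empty,W:wait | queues: N=0 E=0 S=0 W=2
Step 5 [EW]: N:wait,E:empty,S:wait,W:car2-GO | queues: N=0 E=0 S=0 W=1
Step 6 [EW]: N:wait,E:empty,S:wait,W:car3-GO | queues: N=0 E=0 S=0 W=0

N: empty
E: empty
S: empty
W: empty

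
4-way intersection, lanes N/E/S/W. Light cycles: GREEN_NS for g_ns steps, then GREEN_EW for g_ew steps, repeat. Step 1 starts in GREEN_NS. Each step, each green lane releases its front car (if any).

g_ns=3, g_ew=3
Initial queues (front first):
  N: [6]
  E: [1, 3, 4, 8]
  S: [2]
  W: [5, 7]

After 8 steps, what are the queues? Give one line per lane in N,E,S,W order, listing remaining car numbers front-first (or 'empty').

Step 1 [NS]: N:car6-GO,E:wait,S:car2-GO,W:wait | queues: N=0 E=4 S=0 W=2
Step 2 [NS]: N:empty,E:wait,S:empty,W:wait | queues: N=0 E=4 S=0 W=2
Step 3 [NS]: N:empty,E:wait,S:empty,W:wait | queues: N=0 E=4 S=0 W=2
Step 4 [EW]: N:wait,E:car1-GO,S:wait,W:car5-GO | queues: N=0 E=3 S=0 W=1
Step 5 [EW]: N:wait,E:car3-GO,S:wait,W:car7-GO | queues: N=0 E=2 S=0 W=0
Step 6 [EW]: N:wait,E:car4-GO,S:wait,W:empty | queues: N=0 E=1 S=0 W=0
Step 7 [NS]: N:empty,E:wait,S:empty,W:wait | queues: N=0 E=1 S=0 W=0
Step 8 [NS]: N:empty,E:wait,S:empty,W:wait | queues: N=0 E=1 S=0 W=0

N: empty
E: 8
S: empty
W: empty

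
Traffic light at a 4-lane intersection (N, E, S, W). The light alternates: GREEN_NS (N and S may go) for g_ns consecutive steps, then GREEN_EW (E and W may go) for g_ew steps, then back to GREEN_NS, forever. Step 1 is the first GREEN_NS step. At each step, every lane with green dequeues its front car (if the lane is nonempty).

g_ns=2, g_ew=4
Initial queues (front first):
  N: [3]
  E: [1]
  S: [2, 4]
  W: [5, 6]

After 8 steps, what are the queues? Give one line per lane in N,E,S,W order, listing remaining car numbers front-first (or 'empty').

Step 1 [NS]: N:car3-GO,E:wait,S:car2-GO,W:wait | queues: N=0 E=1 S=1 W=2
Step 2 [NS]: N:empty,E:wait,S:car4-GO,W:wait | queues: N=0 E=1 S=0 W=2
Step 3 [EW]: N:wait,E:car1-GO,S:wait,W:car5-GO | queues: N=0 E=0 S=0 W=1
Step 4 [EW]: N:wait,E:empty,S:wait,W:car6-GO | queues: N=0 E=0 S=0 W=0

N: empty
E: empty
S: empty
W: empty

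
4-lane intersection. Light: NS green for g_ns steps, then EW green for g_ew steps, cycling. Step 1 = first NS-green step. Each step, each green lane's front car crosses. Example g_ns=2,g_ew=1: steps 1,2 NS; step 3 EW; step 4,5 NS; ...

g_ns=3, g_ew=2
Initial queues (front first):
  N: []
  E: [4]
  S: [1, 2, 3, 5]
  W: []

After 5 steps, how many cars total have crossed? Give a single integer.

Step 1 [NS]: N:empty,E:wait,S:car1-GO,W:wait | queues: N=0 E=1 S=3 W=0
Step 2 [NS]: N:empty,E:wait,S:car2-GO,W:wait | queues: N=0 E=1 S=2 W=0
Step 3 [NS]: N:empty,E:wait,S:car3-GO,W:wait | queues: N=0 E=1 S=1 W=0
Step 4 [EW]: N:wait,E:car4-GO,S:wait,W:empty | queues: N=0 E=0 S=1 W=0
Step 5 [EW]: N:wait,E:empty,S:wait,W:empty | queues: N=0 E=0 S=1 W=0
Cars crossed by step 5: 4

Answer: 4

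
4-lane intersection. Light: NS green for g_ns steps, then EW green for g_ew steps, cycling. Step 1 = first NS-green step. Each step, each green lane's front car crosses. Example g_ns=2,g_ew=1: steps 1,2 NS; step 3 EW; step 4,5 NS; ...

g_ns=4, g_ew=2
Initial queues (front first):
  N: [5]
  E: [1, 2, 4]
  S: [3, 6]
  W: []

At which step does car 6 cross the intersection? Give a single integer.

Step 1 [NS]: N:car5-GO,E:wait,S:car3-GO,W:wait | queues: N=0 E=3 S=1 W=0
Step 2 [NS]: N:empty,E:wait,S:car6-GO,W:wait | queues: N=0 E=3 S=0 W=0
Step 3 [NS]: N:empty,E:wait,S:empty,W:wait | queues: N=0 E=3 S=0 W=0
Step 4 [NS]: N:empty,E:wait,S:empty,W:wait | queues: N=0 E=3 S=0 W=0
Step 5 [EW]: N:wait,E:car1-GO,S:wait,W:empty | queues: N=0 E=2 S=0 W=0
Step 6 [EW]: N:wait,E:car2-GO,S:wait,W:empty | queues: N=0 E=1 S=0 W=0
Step 7 [NS]: N:empty,E:wait,S:empty,W:wait | queues: N=0 E=1 S=0 W=0
Step 8 [NS]: N:empty,E:wait,S:empty,W:wait | queues: N=0 E=1 S=0 W=0
Step 9 [NS]: N:empty,E:wait,S:empty,W:wait | queues: N=0 E=1 S=0 W=0
Step 10 [NS]: N:empty,E:wait,S:empty,W:wait | queues: N=0 E=1 S=0 W=0
Step 11 [EW]: N:wait,E:car4-GO,S:wait,W:empty | queues: N=0 E=0 S=0 W=0
Car 6 crosses at step 2

2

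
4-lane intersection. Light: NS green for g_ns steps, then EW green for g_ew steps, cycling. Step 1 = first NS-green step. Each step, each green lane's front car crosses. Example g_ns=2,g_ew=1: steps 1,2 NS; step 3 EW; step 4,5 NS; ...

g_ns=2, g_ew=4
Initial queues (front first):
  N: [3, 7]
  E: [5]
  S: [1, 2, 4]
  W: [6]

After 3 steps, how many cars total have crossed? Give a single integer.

Step 1 [NS]: N:car3-GO,E:wait,S:car1-GO,W:wait | queues: N=1 E=1 S=2 W=1
Step 2 [NS]: N:car7-GO,E:wait,S:car2-GO,W:wait | queues: N=0 E=1 S=1 W=1
Step 3 [EW]: N:wait,E:car5-GO,S:wait,W:car6-GO | queues: N=0 E=0 S=1 W=0
Cars crossed by step 3: 6

Answer: 6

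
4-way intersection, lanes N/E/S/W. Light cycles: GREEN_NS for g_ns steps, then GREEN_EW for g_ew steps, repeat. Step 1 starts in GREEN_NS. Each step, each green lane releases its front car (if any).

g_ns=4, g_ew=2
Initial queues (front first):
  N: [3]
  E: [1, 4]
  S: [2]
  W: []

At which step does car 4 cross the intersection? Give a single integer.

Step 1 [NS]: N:car3-GO,E:wait,S:car2-GO,W:wait | queues: N=0 E=2 S=0 W=0
Step 2 [NS]: N:empty,E:wait,S:empty,W:wait | queues: N=0 E=2 S=0 W=0
Step 3 [NS]: N:empty,E:wait,S:empty,W:wait | queues: N=0 E=2 S=0 W=0
Step 4 [NS]: N:empty,E:wait,S:empty,W:wait | queues: N=0 E=2 S=0 W=0
Step 5 [EW]: N:wait,E:car1-GO,S:wait,W:empty | queues: N=0 E=1 S=0 W=0
Step 6 [EW]: N:wait,E:car4-GO,S:wait,W:empty | queues: N=0 E=0 S=0 W=0
Car 4 crosses at step 6

6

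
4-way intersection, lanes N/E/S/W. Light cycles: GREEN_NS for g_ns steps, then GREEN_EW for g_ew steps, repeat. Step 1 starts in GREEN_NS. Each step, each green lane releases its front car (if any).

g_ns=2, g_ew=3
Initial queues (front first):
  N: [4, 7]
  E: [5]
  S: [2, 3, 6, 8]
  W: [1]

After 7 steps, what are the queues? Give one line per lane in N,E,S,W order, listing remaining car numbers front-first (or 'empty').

Step 1 [NS]: N:car4-GO,E:wait,S:car2-GO,W:wait | queues: N=1 E=1 S=3 W=1
Step 2 [NS]: N:car7-GO,E:wait,S:car3-GO,W:wait | queues: N=0 E=1 S=2 W=1
Step 3 [EW]: N:wait,E:car5-GO,S:wait,W:car1-GO | queues: N=0 E=0 S=2 W=0
Step 4 [EW]: N:wait,E:empty,S:wait,W:empty | queues: N=0 E=0 S=2 W=0
Step 5 [EW]: N:wait,E:empty,S:wait,W:empty | queues: N=0 E=0 S=2 W=0
Step 6 [NS]: N:empty,E:wait,S:car6-GO,W:wait | queues: N=0 E=0 S=1 W=0
Step 7 [NS]: N:empty,E:wait,S:car8-GO,W:wait | queues: N=0 E=0 S=0 W=0

N: empty
E: empty
S: empty
W: empty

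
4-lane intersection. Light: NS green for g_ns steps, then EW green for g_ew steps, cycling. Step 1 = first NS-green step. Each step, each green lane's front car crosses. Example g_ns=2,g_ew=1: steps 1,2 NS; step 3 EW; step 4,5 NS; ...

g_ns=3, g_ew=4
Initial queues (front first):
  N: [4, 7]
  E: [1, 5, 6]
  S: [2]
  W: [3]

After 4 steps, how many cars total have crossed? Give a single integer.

Step 1 [NS]: N:car4-GO,E:wait,S:car2-GO,W:wait | queues: N=1 E=3 S=0 W=1
Step 2 [NS]: N:car7-GO,E:wait,S:empty,W:wait | queues: N=0 E=3 S=0 W=1
Step 3 [NS]: N:empty,E:wait,S:empty,W:wait | queues: N=0 E=3 S=0 W=1
Step 4 [EW]: N:wait,E:car1-GO,S:wait,W:car3-GO | queues: N=0 E=2 S=0 W=0
Cars crossed by step 4: 5

Answer: 5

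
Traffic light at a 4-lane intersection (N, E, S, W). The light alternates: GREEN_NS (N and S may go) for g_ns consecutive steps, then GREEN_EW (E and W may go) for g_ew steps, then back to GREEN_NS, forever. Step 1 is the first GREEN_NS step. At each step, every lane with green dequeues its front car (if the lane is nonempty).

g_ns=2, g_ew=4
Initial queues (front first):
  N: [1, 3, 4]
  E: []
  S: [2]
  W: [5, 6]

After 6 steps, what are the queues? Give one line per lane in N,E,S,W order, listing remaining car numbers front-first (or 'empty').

Step 1 [NS]: N:car1-GO,E:wait,S:car2-GO,W:wait | queues: N=2 E=0 S=0 W=2
Step 2 [NS]: N:car3-GO,E:wait,S:empty,W:wait | queues: N=1 E=0 S=0 W=2
Step 3 [EW]: N:wait,E:empty,S:wait,W:car5-GO | queues: N=1 E=0 S=0 W=1
Step 4 [EW]: N:wait,E:empty,S:wait,W:car6-GO | queues: N=1 E=0 S=0 W=0
Step 5 [EW]: N:wait,E:empty,S:wait,W:empty | queues: N=1 E=0 S=0 W=0
Step 6 [EW]: N:wait,E:empty,S:wait,W:empty | queues: N=1 E=0 S=0 W=0

N: 4
E: empty
S: empty
W: empty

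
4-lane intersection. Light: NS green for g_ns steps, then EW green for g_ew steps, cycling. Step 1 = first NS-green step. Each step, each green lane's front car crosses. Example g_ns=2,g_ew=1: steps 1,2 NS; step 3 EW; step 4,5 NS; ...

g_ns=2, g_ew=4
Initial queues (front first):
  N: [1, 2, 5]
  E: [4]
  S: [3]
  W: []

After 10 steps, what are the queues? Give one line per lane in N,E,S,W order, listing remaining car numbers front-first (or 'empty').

Step 1 [NS]: N:car1-GO,E:wait,S:car3-GO,W:wait | queues: N=2 E=1 S=0 W=0
Step 2 [NS]: N:car2-GO,E:wait,S:empty,W:wait | queues: N=1 E=1 S=0 W=0
Step 3 [EW]: N:wait,E:car4-GO,S:wait,W:empty | queues: N=1 E=0 S=0 W=0
Step 4 [EW]: N:wait,E:empty,S:wait,W:empty | queues: N=1 E=0 S=0 W=0
Step 5 [EW]: N:wait,E:empty,S:wait,W:empty | queues: N=1 E=0 S=0 W=0
Step 6 [EW]: N:wait,E:empty,S:wait,W:empty | queues: N=1 E=0 S=0 W=0
Step 7 [NS]: N:car5-GO,E:wait,S:empty,W:wait | queues: N=0 E=0 S=0 W=0

N: empty
E: empty
S: empty
W: empty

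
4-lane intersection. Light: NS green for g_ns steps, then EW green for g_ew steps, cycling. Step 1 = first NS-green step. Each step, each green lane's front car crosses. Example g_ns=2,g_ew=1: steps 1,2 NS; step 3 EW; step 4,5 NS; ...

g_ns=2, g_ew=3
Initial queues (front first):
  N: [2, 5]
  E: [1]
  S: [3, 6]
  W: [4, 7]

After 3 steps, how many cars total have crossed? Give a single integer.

Answer: 6

Derivation:
Step 1 [NS]: N:car2-GO,E:wait,S:car3-GO,W:wait | queues: N=1 E=1 S=1 W=2
Step 2 [NS]: N:car5-GO,E:wait,S:car6-GO,W:wait | queues: N=0 E=1 S=0 W=2
Step 3 [EW]: N:wait,E:car1-GO,S:wait,W:car4-GO | queues: N=0 E=0 S=0 W=1
Cars crossed by step 3: 6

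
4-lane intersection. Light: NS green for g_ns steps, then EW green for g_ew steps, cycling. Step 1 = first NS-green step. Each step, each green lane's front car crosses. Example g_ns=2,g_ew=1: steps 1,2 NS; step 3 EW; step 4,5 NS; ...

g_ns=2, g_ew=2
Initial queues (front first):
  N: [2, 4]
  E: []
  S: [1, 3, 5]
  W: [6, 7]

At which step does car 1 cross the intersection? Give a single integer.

Step 1 [NS]: N:car2-GO,E:wait,S:car1-GO,W:wait | queues: N=1 E=0 S=2 W=2
Step 2 [NS]: N:car4-GO,E:wait,S:car3-GO,W:wait | queues: N=0 E=0 S=1 W=2
Step 3 [EW]: N:wait,E:empty,S:wait,W:car6-GO | queues: N=0 E=0 S=1 W=1
Step 4 [EW]: N:wait,E:empty,S:wait,W:car7-GO | queues: N=0 E=0 S=1 W=0
Step 5 [NS]: N:empty,E:wait,S:car5-GO,W:wait | queues: N=0 E=0 S=0 W=0
Car 1 crosses at step 1

1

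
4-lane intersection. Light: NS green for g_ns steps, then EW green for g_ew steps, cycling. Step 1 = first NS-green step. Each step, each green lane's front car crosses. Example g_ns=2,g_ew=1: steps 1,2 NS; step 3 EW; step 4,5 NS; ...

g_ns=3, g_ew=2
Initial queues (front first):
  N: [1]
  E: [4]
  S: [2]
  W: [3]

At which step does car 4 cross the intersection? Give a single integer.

Step 1 [NS]: N:car1-GO,E:wait,S:car2-GO,W:wait | queues: N=0 E=1 S=0 W=1
Step 2 [NS]: N:empty,E:wait,S:empty,W:wait | queues: N=0 E=1 S=0 W=1
Step 3 [NS]: N:empty,E:wait,S:empty,W:wait | queues: N=0 E=1 S=0 W=1
Step 4 [EW]: N:wait,E:car4-GO,S:wait,W:car3-GO | queues: N=0 E=0 S=0 W=0
Car 4 crosses at step 4

4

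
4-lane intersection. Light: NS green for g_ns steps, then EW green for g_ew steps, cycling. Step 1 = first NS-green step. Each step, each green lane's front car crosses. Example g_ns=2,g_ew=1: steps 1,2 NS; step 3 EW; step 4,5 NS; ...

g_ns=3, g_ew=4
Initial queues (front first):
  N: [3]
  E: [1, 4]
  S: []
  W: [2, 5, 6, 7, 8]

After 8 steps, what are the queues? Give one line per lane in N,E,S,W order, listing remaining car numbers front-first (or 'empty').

Step 1 [NS]: N:car3-GO,E:wait,S:empty,W:wait | queues: N=0 E=2 S=0 W=5
Step 2 [NS]: N:empty,E:wait,S:empty,W:wait | queues: N=0 E=2 S=0 W=5
Step 3 [NS]: N:empty,E:wait,S:empty,W:wait | queues: N=0 E=2 S=0 W=5
Step 4 [EW]: N:wait,E:car1-GO,S:wait,W:car2-GO | queues: N=0 E=1 S=0 W=4
Step 5 [EW]: N:wait,E:car4-GO,S:wait,W:car5-GO | queues: N=0 E=0 S=0 W=3
Step 6 [EW]: N:wait,E:empty,S:wait,W:car6-GO | queues: N=0 E=0 S=0 W=2
Step 7 [EW]: N:wait,E:empty,S:wait,W:car7-GO | queues: N=0 E=0 S=0 W=1
Step 8 [NS]: N:empty,E:wait,S:empty,W:wait | queues: N=0 E=0 S=0 W=1

N: empty
E: empty
S: empty
W: 8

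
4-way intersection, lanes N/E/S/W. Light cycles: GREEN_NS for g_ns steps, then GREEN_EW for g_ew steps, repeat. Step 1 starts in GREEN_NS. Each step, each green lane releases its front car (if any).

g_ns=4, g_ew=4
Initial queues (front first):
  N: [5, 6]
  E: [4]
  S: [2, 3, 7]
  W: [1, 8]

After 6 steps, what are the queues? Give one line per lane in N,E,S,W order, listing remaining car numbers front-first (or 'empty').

Step 1 [NS]: N:car5-GO,E:wait,S:car2-GO,W:wait | queues: N=1 E=1 S=2 W=2
Step 2 [NS]: N:car6-GO,E:wait,S:car3-GO,W:wait | queues: N=0 E=1 S=1 W=2
Step 3 [NS]: N:empty,E:wait,S:car7-GO,W:wait | queues: N=0 E=1 S=0 W=2
Step 4 [NS]: N:empty,E:wait,S:empty,W:wait | queues: N=0 E=1 S=0 W=2
Step 5 [EW]: N:wait,E:car4-GO,S:wait,W:car1-GO | queues: N=0 E=0 S=0 W=1
Step 6 [EW]: N:wait,E:empty,S:wait,W:car8-GO | queues: N=0 E=0 S=0 W=0

N: empty
E: empty
S: empty
W: empty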